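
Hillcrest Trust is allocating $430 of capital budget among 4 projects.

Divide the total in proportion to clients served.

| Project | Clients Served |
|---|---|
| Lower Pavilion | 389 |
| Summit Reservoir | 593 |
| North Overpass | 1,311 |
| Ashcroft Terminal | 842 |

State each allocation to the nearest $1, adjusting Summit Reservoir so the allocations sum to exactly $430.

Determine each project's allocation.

Combined clients served = 3,135.
Proportional shares: Lower Pavilion 389/3,135 × $430 = 53.36; Summit Reservoir 593/3,135 × $430 = 81.34; North Overpass 1,311/3,135 × $430 = 179.82; Ashcroft Terminal 842/3,135 × $430 = 115.49.
At nearest $1: Lower Pavilion $53; Summit Reservoir $81; North Overpass $180; Ashcroft Terminal $115. Sum = $429.
Difference $430 − $429 = +$1 applied to Summit Reservoir: Summit Reservoir becomes $82.

Lower Pavilion: $53 | Summit Reservoir: $82 | North Overpass: $180 | Ashcroft Terminal: $115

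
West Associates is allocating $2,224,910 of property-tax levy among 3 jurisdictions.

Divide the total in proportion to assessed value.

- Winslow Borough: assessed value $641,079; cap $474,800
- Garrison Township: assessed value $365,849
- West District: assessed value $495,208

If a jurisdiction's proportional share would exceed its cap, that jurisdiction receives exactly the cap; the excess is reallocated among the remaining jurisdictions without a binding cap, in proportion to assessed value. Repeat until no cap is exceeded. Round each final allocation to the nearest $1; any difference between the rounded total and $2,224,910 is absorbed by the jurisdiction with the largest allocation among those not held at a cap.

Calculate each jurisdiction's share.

Total assessed value = 1,502,136.
Pro-rata shares before constraints: Winslow Borough 949,543.24; Garrison Township 541,882.43; West District 733,484.34.
Held at cap: Winslow Borough ($474,800); remaining pool $1,750,110 reallocated over remaining assessed value 861,057.
Shares after redistribution: Garrison Township 743,593.04 → $743,593; West District 1,006,516.96 → $1,006,517.

Winslow Borough: $474,800 · Garrison Township: $743,593 · West District: $1,006,517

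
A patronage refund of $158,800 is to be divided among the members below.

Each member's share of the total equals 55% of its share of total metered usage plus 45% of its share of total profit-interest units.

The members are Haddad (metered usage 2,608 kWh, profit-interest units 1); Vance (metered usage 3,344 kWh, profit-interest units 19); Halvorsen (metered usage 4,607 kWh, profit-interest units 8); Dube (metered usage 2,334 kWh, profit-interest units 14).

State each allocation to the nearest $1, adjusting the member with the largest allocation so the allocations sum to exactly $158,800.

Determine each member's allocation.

Metered usage total 12,893; profit-interest units total 42.
Blended shares (55% metered usage + 45% profit-interest units): Haddad 0.1220; Vance 0.3462; Halvorsen 0.2822; Dube 0.2496.
Raw shares: Haddad 19,368.59; Vance 54,980.13; Halvorsen 44,820.25; Dube 39,631.03.
After rounding ($1): Haddad $19,369; Vance $54,980; Halvorsen $44,820; Dube $39,631. Sum = $158,800.
No rounding difference to absorb.

Haddad: $19,369 | Vance: $54,980 | Halvorsen: $44,820 | Dube: $39,631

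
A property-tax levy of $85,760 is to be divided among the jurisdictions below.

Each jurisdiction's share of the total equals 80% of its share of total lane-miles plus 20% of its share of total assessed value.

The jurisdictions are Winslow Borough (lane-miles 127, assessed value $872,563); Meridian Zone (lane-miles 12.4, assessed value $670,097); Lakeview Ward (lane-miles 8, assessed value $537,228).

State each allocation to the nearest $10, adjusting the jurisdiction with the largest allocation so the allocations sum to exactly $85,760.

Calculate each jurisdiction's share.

Winslow Borough: $66,310 | Meridian Zone: $11,300 | Lakeview Ward: $8,150

Lane-miles total 147.4; assessed value total 2,079,888.
Composite weights (80% lane-miles + 20% assessed value): Winslow Borough 0.7732; Meridian Zone 0.1317; Lakeview Ward 0.0951.
Pro-rata amounts: Winslow Borough 66,308.40; Meridian Zone 11,297.66; Lakeview Ward 8,153.94.
At nearest $10: Winslow Borough $66,310; Meridian Zone $11,300; Lakeview Ward $8,150. Sum = $85,760.
No rounding difference to absorb.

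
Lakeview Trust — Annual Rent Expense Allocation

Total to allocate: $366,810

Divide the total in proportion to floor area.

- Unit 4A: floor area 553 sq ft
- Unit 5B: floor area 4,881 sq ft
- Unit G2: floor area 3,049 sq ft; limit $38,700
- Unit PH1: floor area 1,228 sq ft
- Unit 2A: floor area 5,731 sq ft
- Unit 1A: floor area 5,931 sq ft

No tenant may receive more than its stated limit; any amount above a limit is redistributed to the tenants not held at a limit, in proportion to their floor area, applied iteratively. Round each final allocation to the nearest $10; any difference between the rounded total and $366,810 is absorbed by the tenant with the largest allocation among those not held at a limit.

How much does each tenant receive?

Total floor area = 21,373.
Unconstrained shares: Unit 4A 9,490.76; Unit 5B 83,769.22; Unit G2 52,327.88; Unit PH1 21,075.31; Unit 2A 98,357.18; Unit 1A 101,789.65.
Capped: Unit G2 ($38,700); balance $328,110 reallocated over remaining floor area 18,324.
Shares after redistribution: Unit 4A 9,902.03 → $9,900; Unit 5B 87,399.31 → $87,400; Unit PH1 21,988.60 → $21,990; Unit 2A 102,619.43 → $102,620; Unit 1A 106,200.63 → $106,200.

Unit 4A: $9,900; Unit 5B: $87,400; Unit G2: $38,700; Unit PH1: $21,990; Unit 2A: $102,620; Unit 1A: $106,200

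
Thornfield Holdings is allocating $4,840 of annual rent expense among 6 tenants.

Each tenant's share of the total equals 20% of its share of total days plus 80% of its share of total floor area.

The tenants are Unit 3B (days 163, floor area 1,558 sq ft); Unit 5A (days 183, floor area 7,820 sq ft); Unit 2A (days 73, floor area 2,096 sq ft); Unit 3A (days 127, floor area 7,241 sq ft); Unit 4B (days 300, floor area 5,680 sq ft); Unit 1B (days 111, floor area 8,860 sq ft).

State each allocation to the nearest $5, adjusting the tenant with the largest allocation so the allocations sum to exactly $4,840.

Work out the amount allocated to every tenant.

Unit 3B: $345 | Unit 5A: $1,095 | Unit 2A: $320 | Unit 3A: $970 | Unit 4B: $965 | Unit 1B: $1,145

Totals — days 957, floor area 33,255.
Composite weights (20% days + 80% floor area): Unit 3B 0.0715; Unit 5A 0.2264; Unit 2A 0.0657; Unit 3A 0.2007; Unit 4B 0.1993; Unit 1B 0.2363.
Unrounded shares: Unit 3B 346.28; Unit 5A 1,095.61; Unit 2A 317.88; Unit 3A 971.56; Unit 4B 964.79; Unit 1B 1,143.88.
At nearest $5: Unit 3B $345; Unit 5A $1,095; Unit 2A $320; Unit 3A $970; Unit 4B $965; Unit 1B $1,145. Sum = $4,840.
Rounded total matches; no reconciliation needed.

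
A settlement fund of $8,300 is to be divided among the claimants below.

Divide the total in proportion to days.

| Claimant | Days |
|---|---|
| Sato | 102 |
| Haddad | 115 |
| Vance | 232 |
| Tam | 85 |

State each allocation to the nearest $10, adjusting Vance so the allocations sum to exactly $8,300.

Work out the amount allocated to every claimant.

Sato: $1,590 | Haddad: $1,790 | Vance: $3,600 | Tam: $1,320

Total days = 534.
Proportional shares: Sato 102/534 × $8,300 = 1,585.39; Haddad 115/534 × $8,300 = 1,787.45; Vance 232/534 × $8,300 = 3,605.99; Tam 85/534 × $8,300 = 1,321.16.
At nearest $10: Sato $1,590; Haddad $1,790; Vance $3,610; Tam $1,320. Sum = $8,310.
Difference $8,300 − $8,310 = −$10 applied to Vance: Vance becomes $3,600.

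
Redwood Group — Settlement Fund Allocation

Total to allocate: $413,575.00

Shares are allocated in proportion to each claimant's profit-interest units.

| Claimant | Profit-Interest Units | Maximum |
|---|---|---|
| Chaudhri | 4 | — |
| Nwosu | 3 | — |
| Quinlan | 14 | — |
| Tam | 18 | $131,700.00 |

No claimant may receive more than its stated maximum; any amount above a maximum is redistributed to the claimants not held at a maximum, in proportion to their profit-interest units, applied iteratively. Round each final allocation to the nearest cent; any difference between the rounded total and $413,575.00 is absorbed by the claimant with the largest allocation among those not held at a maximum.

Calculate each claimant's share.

Chaudhri: $53,690.48 · Nwosu: $40,267.86 · Quinlan: $187,916.66 · Tam: $131,700.00

Total profit-interest units = 39.
Pro-rata shares before constraints: Chaudhri 42,417.9487; Nwosu 31,813.4615; Quinlan 148,462.8205; Tam 190,880.7692.
Held at cap: Tam ($131,700.00); residual $281,875.00 reallocated over remaining profit-interest units 21.
Redistributed shares: Chaudhri 53,690.4762 → $53,690.48; Nwosu 40,267.8571 → $40,267.86; Quinlan 187,916.6667 → $187,916.67.
Rounding difference −$0.01 applied to Quinlan → $187,916.66.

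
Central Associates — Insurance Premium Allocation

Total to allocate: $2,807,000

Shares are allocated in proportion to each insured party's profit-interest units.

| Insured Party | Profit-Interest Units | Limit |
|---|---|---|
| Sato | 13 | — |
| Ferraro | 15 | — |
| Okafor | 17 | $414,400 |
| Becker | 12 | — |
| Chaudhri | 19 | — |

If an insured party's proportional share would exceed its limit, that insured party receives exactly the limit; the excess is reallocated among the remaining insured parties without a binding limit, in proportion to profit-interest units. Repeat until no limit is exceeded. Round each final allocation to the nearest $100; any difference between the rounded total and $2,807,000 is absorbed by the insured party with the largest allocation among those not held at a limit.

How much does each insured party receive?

Profit-interest units total: 76.
Unconstrained shares: Sato 480,144.74; Ferraro 554,013.16; Okafor 627,881.58; Becker 443,210.53; Chaudhri 701,750.00.
Capped: Okafor ($414,400); remaining pool $2,392,600 reallocated over remaining profit-interest units 59.
Remaining shares: Sato 527,183.05 → $527,200; Ferraro 608,288.14 → $608,300; Becker 486,630.51 → $486,600; Chaudhri 770,498.31 → $770,500.

Sato: $527,200 · Ferraro: $608,300 · Okafor: $414,400 · Becker: $486,600 · Chaudhri: $770,500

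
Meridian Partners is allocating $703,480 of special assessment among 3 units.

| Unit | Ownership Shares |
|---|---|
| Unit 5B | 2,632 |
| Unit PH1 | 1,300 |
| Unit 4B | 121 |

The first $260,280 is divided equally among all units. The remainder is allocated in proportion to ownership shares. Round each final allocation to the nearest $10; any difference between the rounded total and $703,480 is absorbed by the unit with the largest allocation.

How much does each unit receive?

Unit 5B: $374,570 · Unit PH1: $228,920 · Unit 4B: $99,990

Equal tier: $260,280 ÷ 3 = $86,760 apiece.
Remainder $443,200 by ownership shares (total 4,053): Unit 5B 287,812.09 → $287,810; Unit PH1 142,156.43 → $142,160; Unit 4B 13,231.48 → $13,230.
Totals: Unit 5B $86,760 + $287,810 = $374,570; Unit PH1 $86,760 + $142,160 = $228,920; Unit 4B $86,760 + $13,230 = $99,990.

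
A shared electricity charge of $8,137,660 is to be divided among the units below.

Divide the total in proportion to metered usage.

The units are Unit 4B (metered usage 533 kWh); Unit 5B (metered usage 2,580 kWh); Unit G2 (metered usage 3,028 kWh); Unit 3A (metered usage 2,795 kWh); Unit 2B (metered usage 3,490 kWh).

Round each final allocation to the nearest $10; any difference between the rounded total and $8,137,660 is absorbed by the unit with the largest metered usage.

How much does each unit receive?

Unit 4B: $349,060 · Unit 5B: $1,689,620 · Unit G2: $1,983,010 · Unit 3A: $1,830,420 · Unit 2B: $2,285,550

Total metered usage = 533 + 2,580 + 3,028 + 2,795 + 3,490 = 12,426.
Proportional shares: Unit 4B 349,056.24; Unit 5B 1,689,615.55; Unit G2 1,983,006.15; Unit 3A 1,830,416.84; Unit 2B 2,285,565.22.
Rounded to nearest $10: Unit 4B $349,060; Unit 5B $1,689,620; Unit G2 $1,983,010; Unit 3A $1,830,420; Unit 2B $2,285,570. Sum = $8,137,680.
Difference $8,137,660 − $8,137,680 = −$20 applied to largest metered usage (Unit 2B): Unit 2B becomes $2,285,550.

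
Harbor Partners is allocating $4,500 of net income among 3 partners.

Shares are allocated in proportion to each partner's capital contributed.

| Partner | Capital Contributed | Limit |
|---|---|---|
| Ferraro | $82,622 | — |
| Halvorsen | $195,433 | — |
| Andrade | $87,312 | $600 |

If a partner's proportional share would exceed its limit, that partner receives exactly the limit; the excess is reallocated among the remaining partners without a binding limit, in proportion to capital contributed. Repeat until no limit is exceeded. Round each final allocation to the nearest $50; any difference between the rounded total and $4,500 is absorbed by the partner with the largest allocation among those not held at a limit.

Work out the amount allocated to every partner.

Combined capital contributed = 365,367.
Pro-rata shares before constraints: Ferraro 1,017.60; Halvorsen 2,407.03; Andrade 1,075.37.
Cap binds for Andrade ($600); balance $3,900 reallocated over remaining capital contributed 278,055.
Remaining shares: Ferraro 1,158.86 → $1,150; Halvorsen 2,741.14 → $2,750.

Ferraro: $1,150 · Halvorsen: $2,750 · Andrade: $600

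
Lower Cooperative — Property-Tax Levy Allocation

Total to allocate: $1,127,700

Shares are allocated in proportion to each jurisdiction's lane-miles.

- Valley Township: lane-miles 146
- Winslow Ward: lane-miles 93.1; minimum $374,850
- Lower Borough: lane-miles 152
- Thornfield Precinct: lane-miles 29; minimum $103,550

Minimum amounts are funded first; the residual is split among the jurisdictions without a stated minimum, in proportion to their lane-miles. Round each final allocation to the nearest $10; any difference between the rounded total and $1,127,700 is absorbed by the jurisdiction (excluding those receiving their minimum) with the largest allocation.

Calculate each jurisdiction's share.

Fund the minimums — Winslow Ward $374,850; Thornfield Precinct $103,550. Remaining pool $649,300.
Remaining pool split over remaining lane-miles 298: Valley Township 318,113.42 → $318,110; Lower Borough 331,186.58 → $331,190.

Valley Township: $318,110 · Winslow Ward: $374,850 · Lower Borough: $331,190 · Thornfield Precinct: $103,550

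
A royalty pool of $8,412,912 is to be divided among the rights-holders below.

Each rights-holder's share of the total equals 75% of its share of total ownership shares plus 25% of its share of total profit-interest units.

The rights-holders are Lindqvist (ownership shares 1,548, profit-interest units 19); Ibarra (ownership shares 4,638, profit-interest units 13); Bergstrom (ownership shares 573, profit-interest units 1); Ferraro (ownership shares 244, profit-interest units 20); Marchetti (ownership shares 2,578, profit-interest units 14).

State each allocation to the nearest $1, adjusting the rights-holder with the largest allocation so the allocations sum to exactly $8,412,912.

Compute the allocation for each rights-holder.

Ownership shares total 9,581; profit-interest units total 67.
Combined weights (75% ownership shares + 25% profit-interest units): Lindqvist 0.1921; Ibarra 0.4116; Bergstrom 0.0486; Ferraro 0.0937; Marchetti 0.2540.
Proportional shares: Lindqvist 1,615,892.01; Ibarra 3,462,500.29; Bergstrom 408,747.58; Ferraro 788,518.42; Marchetti 2,137,253.71.
Rounded to nearest $1: Lindqvist $1,615,892; Ibarra $3,462,500; Bergstrom $408,748; Ferraro $788,518; Marchetti $2,137,254. Sum = $8,412,912.
No rounding difference to absorb.

Lindqvist: $1,615,892 · Ibarra: $3,462,500 · Bergstrom: $408,748 · Ferraro: $788,518 · Marchetti: $2,137,254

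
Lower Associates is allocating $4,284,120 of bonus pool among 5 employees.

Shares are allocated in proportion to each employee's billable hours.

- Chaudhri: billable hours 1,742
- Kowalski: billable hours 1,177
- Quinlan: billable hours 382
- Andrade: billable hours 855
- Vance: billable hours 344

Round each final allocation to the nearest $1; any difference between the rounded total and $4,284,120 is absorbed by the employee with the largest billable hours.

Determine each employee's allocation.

Chaudhri: $1,658,431 | Kowalski: $1,120,535 | Quinlan: $363,674 | Andrade: $813,983 | Vance: $327,497

Sum of billable hours: 1,742 + 1,177 + 382 + 855 + 344 = 4,500.
Unrounded shares: Chaudhri 1,658,430.45; Kowalski 1,120,535.39; Quinlan 363,674.19; Andrade 813,982.80; Vance 327,497.17.
After rounding ($1): Chaudhri $1,658,430; Kowalski $1,120,535; Quinlan $363,674; Andrade $813,983; Vance $327,497. Sum = $4,284,119.
Difference $4,284,120 − $4,284,119 = +$1 applied to largest billable hours (Chaudhri): Chaudhri becomes $1,658,431.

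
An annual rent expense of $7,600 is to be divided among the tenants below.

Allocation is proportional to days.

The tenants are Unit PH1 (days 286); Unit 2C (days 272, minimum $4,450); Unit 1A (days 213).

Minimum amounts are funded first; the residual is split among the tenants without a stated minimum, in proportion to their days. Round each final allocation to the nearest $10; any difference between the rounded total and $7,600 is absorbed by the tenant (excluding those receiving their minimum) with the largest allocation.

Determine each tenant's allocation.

Minimums first: Unit 2C $4,450. Balance $3,150.
Balance split over remaining days 499: Unit PH1 1,805.41 → $1,810; Unit 1A 1,344.59 → $1,340.

Unit PH1: $1,810 · Unit 2C: $4,450 · Unit 1A: $1,340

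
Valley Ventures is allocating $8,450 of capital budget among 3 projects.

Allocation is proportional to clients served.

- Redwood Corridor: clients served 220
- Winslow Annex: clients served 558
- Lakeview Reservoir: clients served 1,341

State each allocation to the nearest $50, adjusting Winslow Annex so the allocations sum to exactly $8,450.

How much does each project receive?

Redwood Corridor: $900 | Winslow Annex: $2,200 | Lakeview Reservoir: $5,350

Clients served total: 2,119.
Proportional shares: Redwood Corridor 220/2,119 × $8,450 = 877.30; Winslow Annex 558/2,119 × $8,450 = 2,225.15; Lakeview Reservoir 1,341/2,119 × $8,450 = 5,347.55.
Rounded to nearest $50: Redwood Corridor $900; Winslow Annex $2,250; Lakeview Reservoir $5,350. Sum = $8,500.
Difference $8,450 − $8,500 = −$50 applied to Winslow Annex: Winslow Annex becomes $2,200.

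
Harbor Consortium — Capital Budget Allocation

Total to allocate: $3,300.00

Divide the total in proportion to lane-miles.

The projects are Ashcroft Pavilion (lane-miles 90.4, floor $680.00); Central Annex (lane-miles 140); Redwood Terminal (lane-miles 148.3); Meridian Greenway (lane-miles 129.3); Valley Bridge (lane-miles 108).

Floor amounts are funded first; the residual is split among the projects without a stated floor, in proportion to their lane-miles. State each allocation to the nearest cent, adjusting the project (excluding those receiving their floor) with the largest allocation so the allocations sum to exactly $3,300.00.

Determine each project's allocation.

Fund the minimums — Ashcroft Pavilion $680.00. Residual $2,620.00.
Residual split over remaining lane-miles 525.6: Central Annex 697.8691 → $697.87; Redwood Terminal 739.2428 → $739.24; Meridian Greenway 644.5320 → $644.53; Valley Bridge 538.3562 → $538.36.

Ashcroft Pavilion: $680.00 · Central Annex: $697.87 · Redwood Terminal: $739.24 · Meridian Greenway: $644.53 · Valley Bridge: $538.36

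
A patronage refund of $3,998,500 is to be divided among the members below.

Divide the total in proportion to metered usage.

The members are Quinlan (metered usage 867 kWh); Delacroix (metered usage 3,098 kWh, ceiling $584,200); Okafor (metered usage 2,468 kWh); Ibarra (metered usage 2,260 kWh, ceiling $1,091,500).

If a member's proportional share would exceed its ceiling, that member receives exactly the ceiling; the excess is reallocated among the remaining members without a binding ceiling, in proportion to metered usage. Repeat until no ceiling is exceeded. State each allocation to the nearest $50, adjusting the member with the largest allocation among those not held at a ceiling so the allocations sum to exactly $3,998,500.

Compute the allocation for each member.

Combined metered usage = 8,693.
Unconstrained shares: Quinlan 398,792.07; Delacroix 1,424,980.21; Okafor 1,135,200.51; Ibarra 1,039,527.21.
Capped: Delacroix ($584,200); balance $3,414,300 reallocated over remaining metered usage 5,595.
Capped: Ibarra ($1,091,500); balance $2,322,800 reallocated over remaining metered usage 3,335.
Remaining shares: Quinlan 603,858.35 → $603,850; Okafor 1,718,941.65 → $1,718,950.

Quinlan: $603,850 | Delacroix: $584,200 | Okafor: $1,718,950 | Ibarra: $1,091,500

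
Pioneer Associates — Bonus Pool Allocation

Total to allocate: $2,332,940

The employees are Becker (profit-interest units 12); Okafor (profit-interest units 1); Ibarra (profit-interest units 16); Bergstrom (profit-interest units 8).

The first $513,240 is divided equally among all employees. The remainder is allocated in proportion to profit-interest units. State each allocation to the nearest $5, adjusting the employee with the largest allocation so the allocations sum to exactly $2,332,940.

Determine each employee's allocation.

$513,240 shared equally gives $128,310 per employee.
Remainder $1,819,700 by profit-interest units (total 37): Becker 590,172.97 → $590,175; Okafor 49,181.08 → $49,180; Ibarra 786,897.30 → $786,895; Bergstrom 393,448.65 → $393,450.
Totals: Becker $128,310 + $590,175 = $718,485; Okafor $128,310 + $49,180 = $177,490; Ibarra $128,310 + $786,895 = $915,205; Bergstrom $128,310 + $393,450 = $521,760.

Becker: $718,485 | Okafor: $177,490 | Ibarra: $915,205 | Bergstrom: $521,760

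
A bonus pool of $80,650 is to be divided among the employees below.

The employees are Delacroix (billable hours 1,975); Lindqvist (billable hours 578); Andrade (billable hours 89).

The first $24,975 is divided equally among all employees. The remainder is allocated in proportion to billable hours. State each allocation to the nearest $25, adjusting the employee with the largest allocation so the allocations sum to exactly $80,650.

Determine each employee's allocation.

First tranche $24,975 split equally: $8,325 each.
Remainder $55,675 by billable hours (total 2,642): Delacroix 41,619.28 → $41,625; Lindqvist 12,180.22 → $12,175; Andrade 1,875.50 → $1,875.
Totals: Delacroix $8,325 + $41,625 = $49,950; Lindqvist $8,325 + $12,175 = $20,500; Andrade $8,325 + $1,875 = $10,200.

Delacroix: $49,950 | Lindqvist: $20,500 | Andrade: $10,200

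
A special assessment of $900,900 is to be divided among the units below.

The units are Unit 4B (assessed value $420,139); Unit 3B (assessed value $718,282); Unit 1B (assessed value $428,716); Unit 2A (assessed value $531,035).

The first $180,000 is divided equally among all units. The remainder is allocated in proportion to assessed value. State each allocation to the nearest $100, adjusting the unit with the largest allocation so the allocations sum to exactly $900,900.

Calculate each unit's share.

Equal tier: $180,000 ÷ 4 = $45,000 apiece.
Remainder $720,900 by assessed value (total 2,098,172): Unit 4B 144,353.37 → $144,400; Unit 3B 246,790.77 → $246,800; Unit 1B 147,300.30 → $147,300; Unit 2A 182,455.55 → $182,500.
Rounding difference −$100 on remainder applied to Unit 3B.
Totals: Unit 4B $45,000 + $144,400 = $189,400; Unit 3B $45,000 + $246,700 = $291,700; Unit 1B $45,000 + $147,300 = $192,300; Unit 2A $45,000 + $182,500 = $227,500.

Unit 4B: $189,400; Unit 3B: $291,700; Unit 1B: $192,300; Unit 2A: $227,500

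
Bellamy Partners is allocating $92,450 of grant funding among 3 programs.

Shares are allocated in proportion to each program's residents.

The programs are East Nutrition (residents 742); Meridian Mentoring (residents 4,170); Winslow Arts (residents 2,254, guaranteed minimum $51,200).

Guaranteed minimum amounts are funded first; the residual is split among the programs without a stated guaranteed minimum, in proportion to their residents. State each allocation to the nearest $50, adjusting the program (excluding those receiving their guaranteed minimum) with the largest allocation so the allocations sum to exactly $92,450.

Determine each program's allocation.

Fund the minimums — Winslow Arts $51,200. Remaining pool $41,250.
Remaining pool split over remaining residents 4,912: East Nutrition 6,231.17 → $6,250; Meridian Mentoring 35,018.83 → $35,000.

East Nutrition: $6,250 · Meridian Mentoring: $35,000 · Winslow Arts: $51,200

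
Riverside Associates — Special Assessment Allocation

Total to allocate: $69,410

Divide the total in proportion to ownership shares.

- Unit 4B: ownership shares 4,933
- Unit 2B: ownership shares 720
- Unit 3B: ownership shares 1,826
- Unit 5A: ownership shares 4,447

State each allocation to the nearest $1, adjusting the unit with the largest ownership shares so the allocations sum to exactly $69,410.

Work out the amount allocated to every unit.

Sum of ownership shares: 11,926.
Raw shares: Unit 4B 4,933/11,926 × $69,410 = 28,710.34; Unit 2B 720/11,926 × $69,410 = 4,190.44; Unit 3B 1,826/11,926 × $69,410 = 10,627.42; Unit 5A 4,447/11,926 × $69,410 = 25,881.79.
At nearest $1: Unit 4B $28,710; Unit 2B $4,190; Unit 3B $10,627; Unit 5A $25,882. Sum = $69,409.
Difference $69,410 − $69,409 = +$1 applied to largest ownership shares (Unit 4B): Unit 4B becomes $28,711.

Unit 4B: $28,711 · Unit 2B: $4,190 · Unit 3B: $10,627 · Unit 5A: $25,882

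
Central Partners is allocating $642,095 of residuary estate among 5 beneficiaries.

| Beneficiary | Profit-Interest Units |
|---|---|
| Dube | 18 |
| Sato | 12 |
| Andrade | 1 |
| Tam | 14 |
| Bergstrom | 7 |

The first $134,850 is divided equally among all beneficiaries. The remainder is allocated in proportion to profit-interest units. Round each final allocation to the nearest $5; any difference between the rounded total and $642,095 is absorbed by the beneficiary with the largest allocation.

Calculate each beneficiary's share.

First tranche $134,850 split equally: $26,970 each.
Remainder $507,245 by profit-interest units (total 52): Dube 175,584.81 → $175,585; Sato 117,056.54 → $117,055; Andrade 9,754.71 → $9,755; Tam 136,565.96 → $136,565; Bergstrom 68,282.98 → $68,285.
Totals: Dube $26,970 + $175,585 = $202,555; Sato $26,970 + $117,055 = $144,025; Andrade $26,970 + $9,755 = $36,725; Tam $26,970 + $136,565 = $163,535; Bergstrom $26,970 + $68,285 = $95,255.

Dube: $202,555 · Sato: $144,025 · Andrade: $36,725 · Tam: $163,535 · Bergstrom: $95,255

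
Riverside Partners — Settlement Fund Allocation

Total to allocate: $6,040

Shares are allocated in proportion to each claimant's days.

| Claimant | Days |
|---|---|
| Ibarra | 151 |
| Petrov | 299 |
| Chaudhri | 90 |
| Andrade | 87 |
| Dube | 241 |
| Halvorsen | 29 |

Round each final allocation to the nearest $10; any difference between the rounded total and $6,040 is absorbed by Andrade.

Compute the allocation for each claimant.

Total days = 897.
Unrounded shares: Ibarra 151/897 × $6,040 = 1,016.77; Petrov 299/897 × $6,040 = 2,013.33; Chaudhri 90/897 × $6,040 = 606.02; Andrade 87/897 × $6,040 = 585.82; Dube 241/897 × $6,040 = 1,622.79; Halvorsen 29/897 × $6,040 = 195.27.
After rounding ($10): Ibarra $1,020; Petrov $2,010; Chaudhri $610; Andrade $590; Dube $1,620; Halvorsen $200. Sum = $6,050.
Difference $6,040 − $6,050 = −$10 applied to Andrade: Andrade becomes $580.

Ibarra: $1,020; Petrov: $2,010; Chaudhri: $610; Andrade: $580; Dube: $1,620; Halvorsen: $200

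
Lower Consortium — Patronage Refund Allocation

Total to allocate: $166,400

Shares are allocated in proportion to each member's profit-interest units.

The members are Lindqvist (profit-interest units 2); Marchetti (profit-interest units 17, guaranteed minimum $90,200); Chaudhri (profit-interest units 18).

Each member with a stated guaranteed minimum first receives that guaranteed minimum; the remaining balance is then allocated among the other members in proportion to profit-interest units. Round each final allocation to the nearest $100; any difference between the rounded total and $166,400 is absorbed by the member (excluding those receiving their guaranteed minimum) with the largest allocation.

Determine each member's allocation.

Guaranteed amounts: Marchetti $90,200. Balance $76,200.
Balance split over remaining profit-interest units 20: Lindqvist 7,620.00 → $7,600; Chaudhri 68,580.00 → $68,600.

Lindqvist: $7,600 · Marchetti: $90,200 · Chaudhri: $68,600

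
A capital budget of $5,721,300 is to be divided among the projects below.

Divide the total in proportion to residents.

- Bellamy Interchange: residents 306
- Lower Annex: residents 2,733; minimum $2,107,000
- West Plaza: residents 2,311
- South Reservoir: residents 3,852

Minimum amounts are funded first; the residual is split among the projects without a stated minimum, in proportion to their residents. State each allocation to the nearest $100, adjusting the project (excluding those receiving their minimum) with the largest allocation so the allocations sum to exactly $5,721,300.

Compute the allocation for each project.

Bellamy Interchange: $171,000; Lower Annex: $2,107,000; West Plaza: $1,291,200; South Reservoir: $2,152,100

Guaranteed amounts: Lower Annex $2,107,000. Residual $3,614,300.
Residual split over remaining residents 6,469: Bellamy Interchange 170,965.50 → $171,000; West Plaza 1,291,180.60 → $1,291,200; South Reservoir 2,152,153.90 → $2,152,200.
Rounding difference −$100 applied to South Reservoir → $2,152,100.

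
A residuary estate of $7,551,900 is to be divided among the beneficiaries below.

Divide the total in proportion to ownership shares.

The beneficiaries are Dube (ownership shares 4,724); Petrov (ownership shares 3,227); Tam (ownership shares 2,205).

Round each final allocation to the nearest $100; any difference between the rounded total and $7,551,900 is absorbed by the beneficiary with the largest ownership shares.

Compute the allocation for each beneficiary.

Total ownership shares = 4,724 + 3,227 + 2,205 = 10,156.
Unrounded shares: Dube 3,512,719.14; Petrov 2,399,564.92; Tam 1,639,615.94.
Rounded to nearest $100: Dube $3,512,700; Petrov $2,399,600; Tam $1,639,600. Sum = $7,551,900.
Rounded total matches; no reconciliation needed.

Dube: $3,512,700 | Petrov: $2,399,600 | Tam: $1,639,600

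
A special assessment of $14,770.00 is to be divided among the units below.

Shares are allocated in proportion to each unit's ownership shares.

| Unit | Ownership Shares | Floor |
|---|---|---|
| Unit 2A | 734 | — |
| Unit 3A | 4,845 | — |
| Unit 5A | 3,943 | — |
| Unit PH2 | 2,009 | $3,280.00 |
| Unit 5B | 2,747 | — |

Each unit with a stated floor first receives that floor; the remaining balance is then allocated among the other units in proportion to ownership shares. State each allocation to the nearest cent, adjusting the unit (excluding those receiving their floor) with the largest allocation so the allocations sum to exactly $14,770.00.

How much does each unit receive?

Guaranteed amounts: Unit PH2 $3,280.00. Remaining pool $11,490.00.
Remaining pool split over remaining ownership shares 12,269: Unit 2A 687.3959 → $687.40; Unit 3A 4,537.3747 → $4,537.37; Unit 5A 3,692.6457 → $3,692.65; Unit 5B 2,572.5837 → $2,572.58.

Unit 2A: $687.40; Unit 3A: $4,537.37; Unit 5A: $3,692.65; Unit PH2: $3,280.00; Unit 5B: $2,572.58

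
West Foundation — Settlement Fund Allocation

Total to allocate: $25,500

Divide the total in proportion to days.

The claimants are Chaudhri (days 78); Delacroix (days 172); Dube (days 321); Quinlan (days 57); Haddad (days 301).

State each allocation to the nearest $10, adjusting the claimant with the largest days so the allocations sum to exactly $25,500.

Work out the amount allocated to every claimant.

Chaudhri: $2,140 · Delacroix: $4,720 · Dube: $8,820 · Quinlan: $1,560 · Haddad: $8,260

Days total: 78 + 172 + 321 + 57 + 301 = 929.
Raw shares: Chaudhri 2,141.01; Delacroix 4,721.21; Dube 8,811.09; Quinlan 1,564.59; Haddad 8,262.11.
Rounded to nearest $10: Chaudhri $2,140; Delacroix $4,720; Dube $8,810; Quinlan $1,560; Haddad $8,260. Sum = $25,490.
Difference $25,500 − $25,490 = +$10 applied to largest days (Dube): Dube becomes $8,820.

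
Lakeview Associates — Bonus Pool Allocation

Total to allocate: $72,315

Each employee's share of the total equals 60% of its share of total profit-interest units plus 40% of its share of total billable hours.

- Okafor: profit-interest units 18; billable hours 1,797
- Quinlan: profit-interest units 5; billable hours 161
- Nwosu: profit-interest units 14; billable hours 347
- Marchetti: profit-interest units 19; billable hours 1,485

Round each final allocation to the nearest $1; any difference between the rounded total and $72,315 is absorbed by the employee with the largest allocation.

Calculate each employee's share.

Profit-interest units total 56; billable hours total 3,790.
Combined weights (60% profit-interest units + 40% billable hours): Okafor 0.3825; Quinlan 0.0706; Nwosu 0.1866; Marchetti 0.3603.
Raw shares: Okafor 27,661.51; Quinlan 5,102.80; Nwosu 13,495.62; Marchetti 26,055.07.
At nearest $1: Okafor $27,662; Quinlan $5,103; Nwosu $13,496; Marchetti $26,055. Sum = $72,316.
Difference $72,315 − $72,316 = −$1 applied to largest allocation (Okafor): Okafor becomes $27,661.

Okafor: $27,661; Quinlan: $5,103; Nwosu: $13,496; Marchetti: $26,055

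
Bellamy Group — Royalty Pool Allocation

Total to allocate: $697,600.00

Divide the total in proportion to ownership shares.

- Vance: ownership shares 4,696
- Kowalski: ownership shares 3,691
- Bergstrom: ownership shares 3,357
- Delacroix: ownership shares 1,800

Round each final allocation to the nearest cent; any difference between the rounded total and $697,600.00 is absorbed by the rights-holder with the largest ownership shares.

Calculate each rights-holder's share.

Vance: $241,873.13 | Kowalski: $190,109.39 | Bergstrom: $172,906.32 | Delacroix: $92,711.16

Sum of ownership shares: 4,696 + 3,691 + 3,357 + 1,800 = 13,544.
Raw shares: Vance 241,873.1246; Kowalski 190,109.3916; Bergstrom 172,906.3201; Delacroix 92,711.1636.
Rounded to nearest cent: Vance $241,873.12; Kowalski $190,109.39; Bergstrom $172,906.32; Delacroix $92,711.16. Sum = $697,599.99.
Difference $697,600.00 − $697,599.99 = +$0.01 applied to largest ownership shares (Vance): Vance becomes $241,873.13.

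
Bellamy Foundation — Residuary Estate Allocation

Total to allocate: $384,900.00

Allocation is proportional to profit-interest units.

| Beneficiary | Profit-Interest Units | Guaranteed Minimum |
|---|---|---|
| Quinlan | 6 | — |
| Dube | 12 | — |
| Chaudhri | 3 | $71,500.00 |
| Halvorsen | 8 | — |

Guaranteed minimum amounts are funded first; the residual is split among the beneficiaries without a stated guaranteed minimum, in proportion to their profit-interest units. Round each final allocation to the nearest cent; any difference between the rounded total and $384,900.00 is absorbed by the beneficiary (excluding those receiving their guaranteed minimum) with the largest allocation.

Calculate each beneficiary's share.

Fund the minimums — Chaudhri $71,500.00. Remaining pool $313,400.00.
Remaining pool split over remaining profit-interest units 26: Quinlan 72,323.0769 → $72,323.08; Dube 144,646.1538 → $144,646.15; Halvorsen 96,430.7692 → $96,430.77.

Quinlan: $72,323.08 · Dube: $144,646.15 · Chaudhri: $71,500.00 · Halvorsen: $96,430.77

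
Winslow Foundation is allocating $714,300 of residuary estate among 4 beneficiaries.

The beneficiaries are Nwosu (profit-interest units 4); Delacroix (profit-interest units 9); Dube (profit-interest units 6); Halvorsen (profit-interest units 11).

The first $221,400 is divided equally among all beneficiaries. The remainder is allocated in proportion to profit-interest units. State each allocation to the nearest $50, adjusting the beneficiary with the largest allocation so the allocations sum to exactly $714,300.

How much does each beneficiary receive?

Equal tier: $221,400 ÷ 4 = $55,350 apiece.
Remainder $492,900 by profit-interest units (total 30): Nwosu 65,720.00 → $65,700; Delacroix 147,870.00 → $147,850; Dube 98,580.00 → $98,600; Halvorsen 180,730.00 → $180,750.
Totals: Nwosu $55,350 + $65,700 = $121,050; Delacroix $55,350 + $147,850 = $203,200; Dube $55,350 + $98,600 = $153,950; Halvorsen $55,350 + $180,750 = $236,100.

Nwosu: $121,050; Delacroix: $203,200; Dube: $153,950; Halvorsen: $236,100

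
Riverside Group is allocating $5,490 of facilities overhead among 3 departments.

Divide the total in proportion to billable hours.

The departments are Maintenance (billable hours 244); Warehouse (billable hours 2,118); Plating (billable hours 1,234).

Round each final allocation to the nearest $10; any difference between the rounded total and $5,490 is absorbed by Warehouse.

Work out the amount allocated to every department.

Maintenance: $370; Warehouse: $3,240; Plating: $1,880

Sum of billable hours: 3,596.
Unrounded shares: Maintenance 244/3,596 × $5,490 = 372.51; Warehouse 2,118/3,596 × $5,490 = 3,233.54; Plating 1,234/3,596 × $5,490 = 1,883.94.
Rounded to nearest $10: Maintenance $370; Warehouse $3,230; Plating $1,880. Sum = $5,480.
Difference $5,490 − $5,480 = +$10 applied to Warehouse: Warehouse becomes $3,240.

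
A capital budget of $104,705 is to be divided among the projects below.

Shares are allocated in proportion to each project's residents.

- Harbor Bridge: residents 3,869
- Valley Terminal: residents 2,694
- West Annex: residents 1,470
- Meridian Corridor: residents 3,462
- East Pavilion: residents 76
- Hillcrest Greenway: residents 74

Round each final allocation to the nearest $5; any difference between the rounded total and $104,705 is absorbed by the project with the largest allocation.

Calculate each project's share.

Combined residents = 11,645.
Proportional shares: Harbor Bridge 3,869/11,645 × $104,705 = 34,787.78; Valley Terminal 2,694/11,645 × $104,705 = 24,222.87; West Annex 1,470/11,645 × $104,705 = 13,217.38; Meridian Corridor 3,462/11,645 × $104,705 = 31,128.27; East Pavilion 76/11,645 × $104,705 = 683.35; Hillcrest Greenway 74/11,645 × $104,705 = 665.36.
After rounding ($5): Harbor Bridge $34,790; Valley Terminal $24,225; West Annex $13,215; Meridian Corridor $31,130; East Pavilion $685; Hillcrest Greenway $665. Sum = $104,710.
Difference $104,705 − $104,710 = −$5 applied to largest allocation (Harbor Bridge): Harbor Bridge becomes $34,785.

Harbor Bridge: $34,785; Valley Terminal: $24,225; West Annex: $13,215; Meridian Corridor: $31,130; East Pavilion: $685; Hillcrest Greenway: $665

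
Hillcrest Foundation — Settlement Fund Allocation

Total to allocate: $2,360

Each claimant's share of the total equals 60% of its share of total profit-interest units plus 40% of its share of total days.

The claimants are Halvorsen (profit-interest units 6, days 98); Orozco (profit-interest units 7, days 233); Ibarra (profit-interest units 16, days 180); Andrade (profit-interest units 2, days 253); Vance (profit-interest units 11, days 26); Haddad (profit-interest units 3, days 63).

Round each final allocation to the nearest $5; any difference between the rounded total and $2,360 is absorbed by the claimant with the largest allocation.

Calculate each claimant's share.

Halvorsen: $295 | Orozco: $480 | Ibarra: $700 | Andrade: $345 | Vance: $375 | Haddad: $165

Totals — profit-interest units 45, days 853.
Combined weights (60% profit-interest units + 40% days): Halvorsen 0.1260; Orozco 0.2026; Ibarra 0.2977; Andrade 0.1453; Vance 0.1589; Haddad 0.0695.
Unrounded shares: Halvorsen 297.25; Orozco 478.12; Ibarra 702.67; Andrade 342.92; Vance 374.91; Haddad 164.12.
After rounding ($5): Halvorsen $295; Orozco $480; Ibarra $705; Andrade $345; Vance $375; Haddad $165. Sum = $2,365.
Difference $2,360 − $2,365 = −$5 applied to largest allocation (Ibarra): Ibarra becomes $700.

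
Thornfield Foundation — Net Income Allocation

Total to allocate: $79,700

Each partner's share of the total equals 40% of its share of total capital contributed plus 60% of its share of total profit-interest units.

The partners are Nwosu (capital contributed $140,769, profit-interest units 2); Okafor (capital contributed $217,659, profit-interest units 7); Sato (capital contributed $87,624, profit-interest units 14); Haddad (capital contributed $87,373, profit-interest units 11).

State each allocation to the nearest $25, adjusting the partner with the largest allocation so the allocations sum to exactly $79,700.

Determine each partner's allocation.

Capital contributed total 533,425; profit-interest units total 34.
Composite weights (40% capital contributed + 60% profit-interest units): Nwosu 0.1409; Okafor 0.2867; Sato 0.3128; Haddad 0.2596.
Unrounded shares: Nwosu 11,225.96; Okafor 22,853.63; Sato 24,927.41; Haddad 20,693.00.
After rounding ($25): Nwosu $11,225; Okafor $22,850; Sato $24,925; Haddad $20,700. Sum = $79,700.
Rounded total matches; no reconciliation needed.

Nwosu: $11,225 | Okafor: $22,850 | Sato: $24,925 | Haddad: $20,700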